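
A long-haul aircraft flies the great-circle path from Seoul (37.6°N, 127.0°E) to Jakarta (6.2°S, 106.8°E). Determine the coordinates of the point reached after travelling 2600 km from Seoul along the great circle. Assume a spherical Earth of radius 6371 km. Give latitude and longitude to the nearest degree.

≈ 16°N, 116°E

Convert each endpoint to a unit vector on the sphere (x = cos φ cos λ, y = cos φ sin λ, z = sin φ).
The central angle between the endpoints is δ = arccos(p₁·p₂) ≈ 0.832 rad (47.7°). The total great-circle distance is δ·R ≈ 0.832 × 6371 ≈ 5301 km, so the target fraction is f = 2600/5301 ≈ 0.490.
Interpolate at f ≈ 0.490 with slerp weights a = sin((1−f)δ)/sin δ ≈ 0.556, b = sin(fδ)/sin δ ≈ 0.537.
p = a·p₁ + b·p₂ ≈ (-0.420, 0.863, 0.282); φ = arcsin(p_z) ≈ 16.35°, λ = atan2(p_y, p_x) ≈ 115.93°.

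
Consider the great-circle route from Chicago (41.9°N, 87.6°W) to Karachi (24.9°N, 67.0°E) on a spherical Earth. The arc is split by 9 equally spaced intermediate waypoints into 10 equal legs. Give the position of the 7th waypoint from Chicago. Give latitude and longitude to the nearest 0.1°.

≈ (54.7°N, 48.6°E)

Convert each endpoint to a unit vector on the sphere (x = cos φ cos λ, y = cos φ sin λ, z = sin φ).
The central angle between the endpoints is δ = arccos(p₁·p₂) ≈ 1.906 rad (109.2°).
Interpolate at f = 7/10 with slerp weights a = sin((1−f)δ)/sin δ ≈ 0.573, b = sin(fδ)/sin δ ≈ 1.029.
p = a·p₁ + b·p₂ ≈ (0.383, 0.433, 0.816); φ = arcsin(p_z) ≈ 54.68°, λ = atan2(p_y, p_x) ≈ 48.56°.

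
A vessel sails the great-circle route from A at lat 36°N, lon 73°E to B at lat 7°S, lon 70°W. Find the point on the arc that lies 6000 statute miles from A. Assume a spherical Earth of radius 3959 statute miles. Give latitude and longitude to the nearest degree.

Write both endpoints as unit vectors p₁, p₂ with components (cos φ cos λ, cos φ sin λ, sin φ).
The central angle between the endpoints is δ = arccos(p₁·p₂) ≈ 2.364 rad (135.5°). The total great-circle distance is δ·R ≈ 2.364 × 3959 ≈ 9361 mi, so the target fraction is f = 6000/9361 ≈ 0.641.
Interpolate at f ≈ 0.641 with slerp weights a = sin((1−f)δ)/sin δ ≈ 1.070, b = sin(fδ)/sin δ ≈ 1.424.
p = a·p₁ + b·p₂ ≈ (0.737, -0.500, 0.456); φ = arcsin(p_z) ≈ 27.10°, λ = atan2(p_y, p_x) ≈ -34.17°.

≈ lat 27°N, lon 34°W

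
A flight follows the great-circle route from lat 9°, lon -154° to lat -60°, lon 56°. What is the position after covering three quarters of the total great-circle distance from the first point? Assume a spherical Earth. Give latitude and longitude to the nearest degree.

Write both endpoints as unit vectors p₁, p₂ with components (cos φ cos λ, cos φ sin λ, sin φ).
The central angle between the endpoints is δ = arccos(p₁·p₂) ≈ 2.169 rad (124.3°).
Interpolate at f = 3/4 with slerp weights a = sin((1−f)δ)/sin δ ≈ 0.625, b = sin(fδ)/sin δ ≈ 1.208.
p = a·p₁ + b·p₂ ≈ (-0.217, 0.230, -0.949); φ = arcsin(p_z) ≈ -71.56°, λ = atan2(p_y, p_x) ≈ 133.22°.

≈ lat -72°, lon 133°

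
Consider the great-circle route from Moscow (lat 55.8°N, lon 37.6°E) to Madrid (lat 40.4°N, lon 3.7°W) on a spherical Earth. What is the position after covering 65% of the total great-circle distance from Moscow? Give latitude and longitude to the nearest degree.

From cos δ = sin φ₁ sin φ₂ + cos φ₁ cos φ₂ cos Δλ, the central angle is δ ≈ 0.540 rad (30.9°).
Interpolate at f = 0.65 with slerp weights a = sin((1−f)δ)/sin δ ≈ 0.365, b = sin(fδ)/sin δ ≈ 0.669.
p = a·p₁ + b·p₂ ≈ (0.671, 0.092, 0.736); φ = arcsin(p_z) ≈ 47.37°, λ = atan2(p_y, p_x) ≈ 7.85°.

≈ lat 47°N, lon 8°E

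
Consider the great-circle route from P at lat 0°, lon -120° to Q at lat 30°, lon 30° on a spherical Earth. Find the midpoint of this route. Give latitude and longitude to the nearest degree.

The haversine formula gives a central angle δ ≈ 2.419 rad (138.6°) between the endpoints.
Interpolate at f = 1/2 with slerp weights a = sin((1−f)δ)/sin δ ≈ 1.414, b = sin(fδ)/sin δ ≈ 1.414.
p = a·p₁ + b·p₂ ≈ (0.354, -0.612, 0.707); φ = arcsin(p_z) ≈ 45.00°, λ = atan2(p_y, p_x) ≈ -60.00°.

≈ lat 45°, lon -60°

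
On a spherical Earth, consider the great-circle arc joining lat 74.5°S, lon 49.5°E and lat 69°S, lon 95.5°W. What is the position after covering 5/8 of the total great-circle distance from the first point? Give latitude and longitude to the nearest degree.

The haversine formula gives a central angle δ ≈ 0.607 rad (34.8°) between the endpoints.
Interpolate at f = 5/8 with slerp weights a = sin((1−f)δ)/sin δ ≈ 0.396, b = sin(fδ)/sin δ ≈ 0.649.
p = a·p₁ + b·p₂ ≈ (0.046, -0.151, -0.987); φ = arcsin(p_z) ≈ -80.90°, λ = atan2(p_y, p_x) ≈ -72.95°.

≈ lat 81°S, lon 73°W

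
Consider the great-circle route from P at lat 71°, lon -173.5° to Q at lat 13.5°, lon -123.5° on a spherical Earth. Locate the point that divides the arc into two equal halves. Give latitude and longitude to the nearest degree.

≈ lat 44°, lon -135°

Write both endpoints as unit vectors p₁, p₂ with components (cos φ cos λ, cos φ sin λ, sin φ).
The central angle between the endpoints is δ = arccos(p₁·p₂) ≈ 1.133 rad (64.9°).
Interpolate at f = 1/2 with slerp weights a = sin((1−f)δ)/sin δ ≈ 0.593, b = sin(fδ)/sin δ ≈ 0.593.
p = a·p₁ + b·p₂ ≈ (-0.510, -0.502, 0.699); φ = arcsin(p_z) ≈ 44.31°, λ = atan2(p_y, p_x) ≈ -135.42°.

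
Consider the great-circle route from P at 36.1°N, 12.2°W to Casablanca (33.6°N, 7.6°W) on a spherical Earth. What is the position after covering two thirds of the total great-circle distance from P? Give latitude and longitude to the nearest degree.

≈ 34°N, 9°W

Write both endpoints as unit vectors p₁, p₂ with components (cos φ cos λ, cos φ sin λ, sin φ).
The central angle between the endpoints is δ = arccos(p₁·p₂) ≈ 0.079 rad (4.5°).
Interpolate at f = 2/3 with slerp weights a = sin((1−f)δ)/sin δ ≈ 0.334, b = sin(fδ)/sin δ ≈ 0.667.
p = a·p₁ + b·p₂ ≈ (0.814, -0.130, 0.566); φ = arcsin(p_z) ≈ 34.45°, λ = atan2(p_y, p_x) ≈ -9.10°.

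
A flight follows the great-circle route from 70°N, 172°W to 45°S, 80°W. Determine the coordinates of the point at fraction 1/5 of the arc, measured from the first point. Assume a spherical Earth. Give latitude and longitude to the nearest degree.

≈ 53°N, 127°W

From cos δ = sin φ₁ sin φ₂ + cos φ₁ cos φ₂ cos Δλ, the central angle is δ ≈ 2.309 rad (132.3°).
Interpolate at f = 1/5 with slerp weights a = sin((1−f)δ)/sin δ ≈ 1.301, b = sin(fδ)/sin δ ≈ 0.602.
p = a·p₁ + b·p₂ ≈ (-0.367, -0.481, 0.796); φ = arcsin(p_z) ≈ 52.77°, λ = atan2(p_y, p_x) ≈ -127.29°.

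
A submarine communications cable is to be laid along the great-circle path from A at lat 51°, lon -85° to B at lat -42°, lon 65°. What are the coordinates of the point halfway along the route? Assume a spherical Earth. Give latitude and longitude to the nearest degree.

≈ lat 16°, lon 7°

Write both endpoints as unit vectors p₁, p₂ with components (cos φ cos λ, cos φ sin λ, sin φ).
The central angle between the endpoints is δ = arccos(p₁·p₂) ≈ 2.752 rad (157.7°).
Interpolate at f = 1/2 with slerp weights a = sin((1−f)δ)/sin δ ≈ 2.583, b = sin(fδ)/sin δ ≈ 2.583.
p = a·p₁ + b·p₂ ≈ (0.953, 0.120, 0.279); φ = arcsin(p_z) ≈ 16.20°, λ = atan2(p_y, p_x) ≈ 7.20°.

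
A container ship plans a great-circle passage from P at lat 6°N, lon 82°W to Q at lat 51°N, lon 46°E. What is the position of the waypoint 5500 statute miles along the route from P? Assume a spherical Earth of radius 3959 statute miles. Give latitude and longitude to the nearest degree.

Write both endpoints as unit vectors p₁, p₂ with components (cos φ cos λ, cos φ sin λ, sin φ).
The central angle between the endpoints is δ = arccos(p₁·p₂) ≈ 1.880 rad (107.7°). The total great-circle distance is δ·R ≈ 1.880 × 3959 ≈ 7442 mi, so the target fraction is f = 5500/7442 ≈ 0.739.
Interpolate at f ≈ 0.739 with slerp weights a = sin((1−f)δ)/sin δ ≈ 0.495, b = sin(fδ)/sin δ ≈ 1.032.
p = a·p₁ + b·p₂ ≈ (0.520, -0.020, 0.854); φ = arcsin(p_z) ≈ 58.66°, λ = atan2(p_y, p_x) ≈ -2.16°.

≈ lat 59°N, lon 2°W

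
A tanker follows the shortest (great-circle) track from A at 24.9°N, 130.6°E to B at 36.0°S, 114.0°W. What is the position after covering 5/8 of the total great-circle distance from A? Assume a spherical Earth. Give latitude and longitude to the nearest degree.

Write both endpoints as unit vectors p₁, p₂ with components (cos φ cos λ, cos φ sin λ, sin φ).
The central angle between the endpoints is δ = arccos(p₁·p₂) ≈ 2.168 rad (124.2°).
Interpolate at f = 5/8 with slerp weights a = sin((1−f)δ)/sin δ ≈ 0.878, b = sin(fδ)/sin δ ≈ 1.181.
p = a·p₁ + b·p₂ ≈ (-0.907, -0.268, -0.324); φ = arcsin(p_z) ≈ -18.93°, λ = atan2(p_y, p_x) ≈ -163.53°.

≈ 19°S, 164°W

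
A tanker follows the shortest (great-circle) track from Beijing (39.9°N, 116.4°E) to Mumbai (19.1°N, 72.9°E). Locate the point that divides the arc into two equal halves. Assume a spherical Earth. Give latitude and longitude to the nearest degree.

≈ 31°N, 92°E

Write both endpoints as unit vectors p₁, p₂ with components (cos φ cos λ, cos φ sin λ, sin φ).
The central angle between the endpoints is δ = arccos(p₁·p₂) ≈ 0.744 rad (42.6°).
Interpolate at f = 1/2 with slerp weights a = sin((1−f)δ)/sin δ ≈ 0.537, b = sin(fδ)/sin δ ≈ 0.537.
p = a·p₁ + b·p₂ ≈ (-0.034, 0.854, 0.520); φ = arcsin(p_z) ≈ 31.33°, λ = atan2(p_y, p_x) ≈ 92.28°.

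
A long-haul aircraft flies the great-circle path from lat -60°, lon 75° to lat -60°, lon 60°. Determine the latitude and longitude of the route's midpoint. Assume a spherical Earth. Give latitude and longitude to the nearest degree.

Convert each endpoint to a unit vector on the sphere (x = cos φ cos λ, y = cos φ sin λ, z = sin φ).
The central angle between the endpoints is δ = arccos(p₁·p₂) ≈ 0.131 rad (7.5°).
Interpolate at f = 1/2 with slerp weights a = sin((1−f)δ)/sin δ ≈ 0.501, b = sin(fδ)/sin δ ≈ 0.501.
p = a·p₁ + b·p₂ ≈ (0.190, 0.459, -0.868); φ = arcsin(p_z) ≈ -60.21°, λ = atan2(p_y, p_x) ≈ 67.50°.

≈ lat -60°, lon 68°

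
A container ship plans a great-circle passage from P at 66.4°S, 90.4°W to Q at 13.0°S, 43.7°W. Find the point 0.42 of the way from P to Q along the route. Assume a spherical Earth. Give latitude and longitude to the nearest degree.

≈ 46°S, 60°W

Write both endpoints as unit vectors p₁, p₂ with components (cos φ cos λ, cos φ sin λ, sin φ).
The central angle between the endpoints is δ = arccos(p₁·p₂) ≈ 1.077 rad (61.7°).
Interpolate at f = 0.42 with slerp weights a = sin((1−f)δ)/sin δ ≈ 0.664, b = sin(fδ)/sin δ ≈ 0.496.
p = a·p₁ + b·p₂ ≈ (0.348, -0.600, -0.720); φ = arcsin(p_z) ≈ -46.08°, λ = atan2(p_y, p_x) ≈ -59.90°.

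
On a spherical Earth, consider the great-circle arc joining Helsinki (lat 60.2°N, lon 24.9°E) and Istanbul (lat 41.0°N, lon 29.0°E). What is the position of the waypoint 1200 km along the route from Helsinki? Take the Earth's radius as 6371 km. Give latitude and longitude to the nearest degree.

The haversine formula gives a central angle δ ≈ 0.338 rad (19.4°) between the endpoints. The total great-circle distance is δ·R ≈ 0.338 × 6371 ≈ 2153 km, so the target fraction is f = 1200/2153 ≈ 0.557.
Interpolate at f ≈ 0.557 with slerp weights a = sin((1−f)δ)/sin δ ≈ 0.450, b = sin(fδ)/sin δ ≈ 0.565.
p = a·p₁ + b·p₂ ≈ (0.575, 0.301, 0.761); φ = arcsin(p_z) ≈ 49.52°, λ = atan2(p_y, p_x) ≈ 27.59°.

≈ lat 50°N, lon 28°E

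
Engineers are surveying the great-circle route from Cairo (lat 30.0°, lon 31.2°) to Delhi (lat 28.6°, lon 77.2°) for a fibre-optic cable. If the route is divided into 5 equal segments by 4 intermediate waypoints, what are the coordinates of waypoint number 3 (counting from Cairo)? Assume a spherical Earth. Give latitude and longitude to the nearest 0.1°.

≈ lat 31.1°, lon 59.0°

Convert each endpoint to a unit vector on the sphere (x = cos φ cos λ, y = cos φ sin λ, z = sin φ).
The central angle between the endpoints is δ = arccos(p₁·p₂) ≈ 0.696 rad (39.9°).
Interpolate at f = 3/5 with slerp weights a = sin((1−f)δ)/sin δ ≈ 0.429, b = sin(fδ)/sin δ ≈ 0.633.
p = a·p₁ + b·p₂ ≈ (0.441, 0.734, 0.517); φ = arcsin(p_z) ≈ 31.14°, λ = atan2(p_y, p_x) ≈ 59.02°.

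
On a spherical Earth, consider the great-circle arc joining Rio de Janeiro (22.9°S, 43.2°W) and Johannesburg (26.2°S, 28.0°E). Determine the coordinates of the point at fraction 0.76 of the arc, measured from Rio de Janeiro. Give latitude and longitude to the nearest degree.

≈ (29°S, 11°E)

Write both endpoints as unit vectors p₁, p₂ with components (cos φ cos λ, cos φ sin λ, sin φ).
The central angle between the endpoints is δ = arccos(p₁·p₂) ≈ 1.117 rad (64.0°).
Interpolate at f = 0.76 with slerp weights a = sin((1−f)δ)/sin δ ≈ 0.295, b = sin(fδ)/sin δ ≈ 0.835.
p = a·p₁ + b·p₂ ≈ (0.860, 0.166, -0.483); φ = arcsin(p_z) ≈ -28.91°, λ = atan2(p_y, p_x) ≈ 10.93°.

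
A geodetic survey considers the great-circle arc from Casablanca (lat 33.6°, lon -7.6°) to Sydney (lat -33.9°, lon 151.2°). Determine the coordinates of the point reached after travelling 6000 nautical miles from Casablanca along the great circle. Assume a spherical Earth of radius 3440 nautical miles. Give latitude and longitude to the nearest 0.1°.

From cos δ = sin φ₁ sin φ₂ + cos φ₁ cos φ₂ cos Δλ, the central angle is δ ≈ 2.834 rad (162.4°). The total great-circle distance is δ·R ≈ 2.834 × 3440 ≈ 9750 nmi, so the target fraction is f = 6000/9750 ≈ 0.615.
Interpolate at f ≈ 0.615 with slerp weights a = sin((1−f)δ)/sin δ ≈ 2.933, b = sin(fδ)/sin δ ≈ 3.258.
p = a·p₁ + b·p₂ ≈ (0.052, 0.980, -0.194); φ = arcsin(p_z) ≈ -11.19°, λ = atan2(p_y, p_x) ≈ 86.97°.

≈ lat -11.2°, lon 87.0°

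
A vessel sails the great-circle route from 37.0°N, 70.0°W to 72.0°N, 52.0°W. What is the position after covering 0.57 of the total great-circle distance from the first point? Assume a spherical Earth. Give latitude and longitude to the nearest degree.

≈ 57°N, 64°W

Write both endpoints as unit vectors p₁, p₂ with components (cos φ cos λ, cos φ sin λ, sin φ).
The central angle between the endpoints is δ = arccos(p₁·p₂) ≈ 0.632 rad (36.2°).
Interpolate at f = 0.57 with slerp weights a = sin((1−f)δ)/sin δ ≈ 0.454, b = sin(fδ)/sin δ ≈ 0.597.
p = a·p₁ + b·p₂ ≈ (0.238, -0.486, 0.841); φ = arcsin(p_z) ≈ 57.23°, λ = atan2(p_y, p_x) ≈ -63.96°.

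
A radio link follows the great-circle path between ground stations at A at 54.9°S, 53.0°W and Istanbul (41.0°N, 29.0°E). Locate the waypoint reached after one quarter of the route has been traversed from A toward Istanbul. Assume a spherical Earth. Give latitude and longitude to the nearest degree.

Write both endpoints as unit vectors p₁, p₂ with components (cos φ cos λ, cos φ sin λ, sin φ).
The central angle between the endpoints is δ = arccos(p₁·p₂) ≈ 2.067 rad (118.4°).
Interpolate at f = 1/4 with slerp weights a = sin((1−f)δ)/sin δ ≈ 1.137, b = sin(fδ)/sin δ ≈ 0.562.
p = a·p₁ + b·p₂ ≈ (0.764, -0.317, -0.562); φ = arcsin(p_z) ≈ -34.17°, λ = atan2(p_y, p_x) ≈ -22.49°.

≈ 34°S, 22°W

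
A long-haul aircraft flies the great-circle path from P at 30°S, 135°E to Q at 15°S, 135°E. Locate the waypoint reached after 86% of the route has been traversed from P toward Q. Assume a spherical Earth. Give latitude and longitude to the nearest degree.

From cos δ = sin φ₁ sin φ₂ + cos φ₁ cos φ₂ cos Δλ, the central angle is δ ≈ 0.262 rad (15.0°).
Interpolate at f = 0.86 with slerp weights a = sin((1−f)δ)/sin δ ≈ 0.142, b = sin(fδ)/sin δ ≈ 0.863.
p = a·p₁ + b·p₂ ≈ (-0.676, 0.676, -0.294); φ = arcsin(p_z) ≈ -17.10°, λ = atan2(p_y, p_x) ≈ 135.00°.

≈ 17°S, 135°E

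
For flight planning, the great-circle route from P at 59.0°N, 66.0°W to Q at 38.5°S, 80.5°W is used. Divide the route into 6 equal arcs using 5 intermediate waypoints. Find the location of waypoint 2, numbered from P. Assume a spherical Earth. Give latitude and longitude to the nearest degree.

≈ 27°N, 73°W

Convert each endpoint to a unit vector on the sphere (x = cos φ cos λ, y = cos φ sin λ, z = sin φ).
The central angle between the endpoints is δ = arccos(p₁·p₂) ≈ 1.715 rad (98.2°).
Interpolate at f = 2/6 with slerp weights a = sin((1−f)δ)/sin δ ≈ 0.919, b = sin(fδ)/sin δ ≈ 0.547.
p = a·p₁ + b·p₂ ≈ (0.263, -0.854, 0.448); φ = arcsin(p_z) ≈ 26.61°, λ = atan2(p_y, p_x) ≈ -72.88°.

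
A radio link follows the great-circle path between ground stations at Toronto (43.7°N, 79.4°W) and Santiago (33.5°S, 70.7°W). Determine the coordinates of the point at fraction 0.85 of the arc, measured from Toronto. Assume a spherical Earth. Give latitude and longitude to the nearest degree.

≈ 22°S, 72°W

Convert each endpoint to a unit vector on the sphere (x = cos φ cos λ, y = cos φ sin λ, z = sin φ).
The central angle between the endpoints is δ = arccos(p₁·p₂) ≈ 1.355 rad (77.6°).
Interpolate at f = 0.85 with slerp weights a = sin((1−f)δ)/sin δ ≈ 0.207, b = sin(fδ)/sin δ ≈ 0.935.
p = a·p₁ + b·p₂ ≈ (0.285, -0.883, -0.373); φ = arcsin(p_z) ≈ -21.92°, λ = atan2(p_y, p_x) ≈ -72.10°.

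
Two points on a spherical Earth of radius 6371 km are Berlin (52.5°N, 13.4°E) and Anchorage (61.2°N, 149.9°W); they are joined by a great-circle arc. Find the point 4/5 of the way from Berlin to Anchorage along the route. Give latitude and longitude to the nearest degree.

Write both endpoints as unit vectors p₁, p₂ with components (cos φ cos λ, cos φ sin λ, sin φ).
The central angle between the endpoints is δ = arccos(p₁·p₂) ≈ 1.144 rad (65.5°).
Interpolate at f = 4/5 with slerp weights a = sin((1−f)δ)/sin δ ≈ 0.249, b = sin(fδ)/sin δ ≈ 0.871.
p = a·p₁ + b·p₂ ≈ (-0.215, -0.175, 0.961); φ = arcsin(p_z) ≈ 73.88°, λ = atan2(p_y, p_x) ≈ -140.87°.

≈ 74°N, 141°W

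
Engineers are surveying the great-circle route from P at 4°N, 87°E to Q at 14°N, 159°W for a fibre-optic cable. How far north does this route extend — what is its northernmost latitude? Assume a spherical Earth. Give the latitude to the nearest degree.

The great circle lies in the plane with unit normal n̂ = (p₁ × p₂)/|p₁ × p₂|.
Here n̂_z ≈ +0.955; the vertex latitude is φ_max = arccos|n̂_z| ≈ 17.3°.

≈ 17°N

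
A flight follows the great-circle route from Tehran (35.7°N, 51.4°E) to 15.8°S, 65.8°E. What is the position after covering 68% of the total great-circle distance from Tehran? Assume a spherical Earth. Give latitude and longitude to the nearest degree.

≈ 1°N, 62°E

From cos δ = sin φ₁ sin φ₂ + cos φ₁ cos φ₂ cos Δλ, the central angle is δ ≈ 0.930 rad (53.3°).
Interpolate at f = 0.68 with slerp weights a = sin((1−f)δ)/sin δ ≈ 0.366, b = sin(fδ)/sin δ ≈ 0.737.
p = a·p₁ + b·p₂ ≈ (0.476, 0.879, 0.013); φ = arcsin(p_z) ≈ 0.73°, λ = atan2(p_y, p_x) ≈ 61.56°.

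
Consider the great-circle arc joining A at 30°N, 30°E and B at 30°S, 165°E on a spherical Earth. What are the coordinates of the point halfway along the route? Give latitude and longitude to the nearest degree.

The haversine formula gives a central angle δ ≈ 2.466 rad (141.3°) between the endpoints.
Interpolate at f = 1/2 with slerp weights a = sin((1−f)δ)/sin δ ≈ 1.509, b = sin(fδ)/sin δ ≈ 1.509.
p = a·p₁ + b·p₂ ≈ (-0.131, 0.991, 0.000); φ = arcsin(p_z) ≈ 0.00°, λ = atan2(p_y, p_x) ≈ 97.50°.

≈ 0°N, 98°E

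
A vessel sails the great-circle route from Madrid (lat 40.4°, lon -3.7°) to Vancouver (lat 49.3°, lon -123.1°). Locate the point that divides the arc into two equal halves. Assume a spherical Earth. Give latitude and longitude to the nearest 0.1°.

Write both endpoints as unit vectors p₁, p₂ with components (cos φ cos λ, cos φ sin λ, sin φ).
The central angle between the endpoints is δ = arccos(p₁·p₂) ≈ 1.321 rad (75.7°).
Interpolate at f = 1/2 with slerp weights a = sin((1−f)δ)/sin δ ≈ 0.633, b = sin(fδ)/sin δ ≈ 0.633.
p = a·p₁ + b·p₂ ≈ (0.256, -0.377, 0.890); φ = arcsin(p_z) ≈ 62.91°, λ = atan2(p_y, p_x) ≈ -55.85°.

≈ lat 62.9°, lon -55.9°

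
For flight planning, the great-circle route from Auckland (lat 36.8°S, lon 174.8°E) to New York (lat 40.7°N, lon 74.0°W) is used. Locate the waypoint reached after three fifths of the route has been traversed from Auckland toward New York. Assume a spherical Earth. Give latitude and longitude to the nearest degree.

≈ lat 12°N, lon 123°W

From cos δ = sin φ₁ sin φ₂ + cos φ₁ cos φ₂ cos Δλ, the central angle is δ ≈ 2.227 rad (127.6°).
Interpolate at f = 3/5 with slerp weights a = sin((1−f)δ)/sin δ ≈ 0.981, b = sin(fδ)/sin δ ≈ 1.228.
p = a·p₁ + b·p₂ ≈ (-0.526, -0.823, 0.213); φ = arcsin(p_z) ≈ 12.28°, λ = atan2(p_y, p_x) ≈ -122.58°.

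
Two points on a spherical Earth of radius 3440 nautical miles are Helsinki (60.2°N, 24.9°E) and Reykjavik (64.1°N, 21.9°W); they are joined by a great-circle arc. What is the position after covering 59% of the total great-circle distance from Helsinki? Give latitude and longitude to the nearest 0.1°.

≈ (64.4°N, 1.3°W)

Write both endpoints as unit vectors p₁, p₂ with components (cos φ cos λ, cos φ sin λ, sin φ).
The central angle between the endpoints is δ = arccos(p₁·p₂) ≈ 0.379 rad (21.7°).
Interpolate at f = 0.59 with slerp weights a = sin((1−f)δ)/sin δ ≈ 0.418, b = sin(fδ)/sin δ ≈ 0.599.
p = a·p₁ + b·p₂ ≈ (0.431, -0.010, 0.902); φ = arcsin(p_z) ≈ 64.43°, λ = atan2(p_y, p_x) ≈ -1.34°.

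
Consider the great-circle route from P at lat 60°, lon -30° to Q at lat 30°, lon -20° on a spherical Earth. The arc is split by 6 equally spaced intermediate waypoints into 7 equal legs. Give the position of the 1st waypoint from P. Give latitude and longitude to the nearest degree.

≈ lat 56°, lon -28°

From cos δ = sin φ₁ sin φ₂ + cos φ₁ cos φ₂ cos Δλ, the central angle is δ ≈ 0.537 rad (30.7°).
Interpolate at f = 1/7 with slerp weights a = sin((1−f)δ)/sin δ ≈ 0.868, b = sin(fδ)/sin δ ≈ 0.150.
p = a·p₁ + b·p₂ ≈ (0.498, -0.261, 0.827); φ = arcsin(p_z) ≈ 55.78°, λ = atan2(p_y, p_x) ≈ -27.70°.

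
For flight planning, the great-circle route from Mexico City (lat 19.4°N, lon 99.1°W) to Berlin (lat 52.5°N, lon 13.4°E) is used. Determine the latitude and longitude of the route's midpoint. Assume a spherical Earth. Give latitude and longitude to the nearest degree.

From cos δ = sin φ₁ sin φ₂ + cos φ₁ cos φ₂ cos Δλ, the central angle is δ ≈ 1.527 rad (87.5°).
Interpolate at f = 1/2 with slerp weights a = sin((1−f)δ)/sin δ ≈ 0.692, b = sin(fδ)/sin δ ≈ 0.692.
p = a·p₁ + b·p₂ ≈ (0.307, -0.547, 0.779); φ = arcsin(p_z) ≈ 51.17°, λ = atan2(p_y, p_x) ≈ -60.73°.

≈ lat 51°N, lon 61°W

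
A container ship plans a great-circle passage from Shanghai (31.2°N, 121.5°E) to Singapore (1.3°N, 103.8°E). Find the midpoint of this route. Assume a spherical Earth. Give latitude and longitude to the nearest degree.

Convert each endpoint to a unit vector on the sphere (x = cos φ cos λ, y = cos φ sin λ, z = sin φ).
The central angle between the endpoints is δ = arccos(p₁·p₂) ≈ 0.598 rad (34.3°).
Interpolate at f = 1/2 with slerp weights a = sin((1−f)δ)/sin δ ≈ 0.523, b = sin(fδ)/sin δ ≈ 0.523.
p = a·p₁ + b·p₂ ≈ (-0.359, 0.890, 0.283); φ = arcsin(p_z) ≈ 16.43°, λ = atan2(p_y, p_x) ≈ 111.96°.

≈ 16°N, 112°E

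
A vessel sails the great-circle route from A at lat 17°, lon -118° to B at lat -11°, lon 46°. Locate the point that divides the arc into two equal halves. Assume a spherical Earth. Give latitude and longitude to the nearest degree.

≈ lat 21°, lon -31°

From cos δ = sin φ₁ sin φ₂ + cos φ₁ cos φ₂ cos Δλ, the central angle is δ ≈ 2.851 rad (163.4°).
Interpolate at f = 1/2 with slerp weights a = sin((1−f)δ)/sin δ ≈ 3.457, b = sin(fδ)/sin δ ≈ 3.457.
p = a·p₁ + b·p₂ ≈ (0.805, -0.478, 0.351); φ = arcsin(p_z) ≈ 20.55°, λ = atan2(p_y, p_x) ≈ -30.69°.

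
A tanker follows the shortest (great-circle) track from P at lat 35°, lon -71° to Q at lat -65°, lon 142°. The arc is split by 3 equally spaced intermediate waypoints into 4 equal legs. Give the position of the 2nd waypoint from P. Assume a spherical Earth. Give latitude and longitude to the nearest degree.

Convert each endpoint to a unit vector on the sphere (x = cos φ cos λ, y = cos φ sin λ, z = sin φ).
The central angle between the endpoints is δ = arccos(p₁·p₂) ≈ 2.515 rad (144.1°).
Interpolate at f = 2/4 with slerp weights a = sin((1−f)δ)/sin δ ≈ 1.623, b = sin(fδ)/sin δ ≈ 1.623.
p = a·p₁ + b·p₂ ≈ (-0.108, -0.835, -0.540); φ = arcsin(p_z) ≈ -32.68°, λ = atan2(p_y, p_x) ≈ -97.35°.

≈ lat -33°, lon -97°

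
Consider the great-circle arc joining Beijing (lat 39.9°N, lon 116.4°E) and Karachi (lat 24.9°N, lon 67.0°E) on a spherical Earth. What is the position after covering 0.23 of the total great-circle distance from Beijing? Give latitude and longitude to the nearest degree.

≈ lat 38°N, lon 104°E

The haversine formula gives a central angle δ ≈ 0.763 rad (43.7°) between the endpoints.
Interpolate at f = 0.23 with slerp weights a = sin((1−f)δ)/sin δ ≈ 0.802, b = sin(fδ)/sin δ ≈ 0.253.
p = a·p₁ + b·p₂ ≈ (-0.184, 0.762, 0.621); φ = arcsin(p_z) ≈ 38.38°, λ = atan2(p_y, p_x) ≈ 103.58°.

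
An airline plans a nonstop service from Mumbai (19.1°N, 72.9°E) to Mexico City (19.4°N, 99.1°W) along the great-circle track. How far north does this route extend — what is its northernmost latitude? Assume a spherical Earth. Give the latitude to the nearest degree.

The great circle lies in the plane with unit normal n̂ = (p₁ × p₂)/|p₁ × p₂|.
Here n̂_z ≈ -0.196; the vertex latitude is φ_max = arccos|n̂_z| ≈ 78.7°.

≈ 79°N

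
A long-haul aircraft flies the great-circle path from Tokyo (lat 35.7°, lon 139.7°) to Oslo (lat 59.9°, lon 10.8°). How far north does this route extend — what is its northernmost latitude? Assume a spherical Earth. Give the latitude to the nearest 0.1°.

≈ 70.9°

The great circle lies in the plane with unit normal n̂ = (p₁ × p₂)/|p₁ × p₂|.
Here n̂_z ≈ -0.327; the vertex latitude is φ_max = arccos|n̂_z| ≈ 70.9°.
Check via Clairaut: cos φ_max = |cos φ₁| · sin C = cos(35.7°)·sin(23.8°) ≈ 0.327, again giving ≈ 70.9°.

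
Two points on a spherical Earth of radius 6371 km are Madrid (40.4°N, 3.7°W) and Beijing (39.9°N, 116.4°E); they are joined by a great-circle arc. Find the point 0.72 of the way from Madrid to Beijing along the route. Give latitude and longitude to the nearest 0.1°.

≈ (54.7°N, 89.5°E)

Write both endpoints as unit vectors p₁, p₂ with components (cos φ cos λ, cos φ sin λ, sin φ).
The central angle between the endpoints is δ = arccos(p₁·p₂) ≈ 1.448 rad (82.9°).
Interpolate at f = 0.72 with slerp weights a = sin((1−f)δ)/sin δ ≈ 0.397, b = sin(fδ)/sin δ ≈ 0.870.
p = a·p₁ + b·p₂ ≈ (0.005, 0.578, 0.816); φ = arcsin(p_z) ≈ 54.66°, λ = atan2(p_y, p_x) ≈ 89.49°.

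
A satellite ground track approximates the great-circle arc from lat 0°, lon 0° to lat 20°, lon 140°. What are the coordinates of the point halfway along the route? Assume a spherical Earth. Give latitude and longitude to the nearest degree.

≈ lat 27°, lon 65°

From cos δ = sin φ₁ sin φ₂ + cos φ₁ cos φ₂ cos Δλ, the central angle is δ ≈ 2.374 rad (136.0°).
Interpolate at f = 1/2 with slerp weights a = sin((1−f)δ)/sin δ ≈ 1.336, b = sin(fδ)/sin δ ≈ 1.336.
p = a·p₁ + b·p₂ ≈ (0.374, 0.807, 0.457); φ = arcsin(p_z) ≈ 27.19°, λ = atan2(p_y, p_x) ≈ 65.12°.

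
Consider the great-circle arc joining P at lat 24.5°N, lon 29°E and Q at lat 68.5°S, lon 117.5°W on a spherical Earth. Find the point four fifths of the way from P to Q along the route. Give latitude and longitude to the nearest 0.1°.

The haversine formula gives a central angle δ ≈ 2.297 rad (131.6°) between the endpoints.
Interpolate at f = 4/5 with slerp weights a = sin((1−f)δ)/sin δ ≈ 0.593, b = sin(fδ)/sin δ ≈ 1.290.
p = a·p₁ + b·p₂ ≈ (0.254, -0.158, -0.954); φ = arcsin(p_z) ≈ -72.62°, λ = atan2(p_y, p_x) ≈ -31.89°.

≈ lat 72.6°S, lon 31.9°W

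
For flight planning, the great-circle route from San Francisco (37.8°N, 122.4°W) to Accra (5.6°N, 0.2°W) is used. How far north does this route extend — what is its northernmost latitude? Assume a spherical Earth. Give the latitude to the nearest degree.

≈ 45°N

The great circle lies in the plane with unit normal n̂ = (p₁ × p₂)/|p₁ × p₂|.
Here n̂_z ≈ +0.713; the vertex latitude is φ_max = arccos|n̂_z| ≈ 44.5°.
Check via Clairaut: cos φ_max = |cos φ₁| · sin C = cos(37.8°)·sin(64.5°) ≈ 0.713, again giving ≈ 44.5°.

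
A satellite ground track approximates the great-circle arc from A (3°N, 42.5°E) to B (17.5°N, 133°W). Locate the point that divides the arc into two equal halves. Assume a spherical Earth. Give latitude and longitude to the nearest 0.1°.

Convert each endpoint to a unit vector on the sphere (x = cos φ cos λ, y = cos φ sin λ, z = sin φ).
The central angle between the endpoints is δ = arccos(p₁·p₂) ≈ 2.776 rad (159.0°).
Interpolate at f = 1/2 with slerp weights a = sin((1−f)δ)/sin δ ≈ 2.747, b = sin(fδ)/sin δ ≈ 2.747.
p = a·p₁ + b·p₂ ≈ (0.236, -0.063, 0.970); φ = arcsin(p_z) ≈ 75.88°, λ = atan2(p_y, p_x) ≈ -14.90°.

≈ (75.9°N, 14.9°W)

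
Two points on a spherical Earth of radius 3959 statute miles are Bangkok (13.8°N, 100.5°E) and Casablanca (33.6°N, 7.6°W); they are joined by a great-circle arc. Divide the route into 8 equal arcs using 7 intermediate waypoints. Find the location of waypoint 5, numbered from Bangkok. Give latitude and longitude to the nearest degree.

≈ 39°N, 37°E

From cos δ = sin φ₁ sin φ₂ + cos φ₁ cos φ₂ cos Δλ, the central angle is δ ≈ 1.690 rad (96.9°).
Interpolate at f = 5/8 with slerp weights a = sin((1−f)δ)/sin δ ≈ 0.597, b = sin(fδ)/sin δ ≈ 0.877.
p = a·p₁ + b·p₂ ≈ (0.618, 0.473, 0.628); φ = arcsin(p_z) ≈ 38.87°, λ = atan2(p_y, p_x) ≈ 37.41°.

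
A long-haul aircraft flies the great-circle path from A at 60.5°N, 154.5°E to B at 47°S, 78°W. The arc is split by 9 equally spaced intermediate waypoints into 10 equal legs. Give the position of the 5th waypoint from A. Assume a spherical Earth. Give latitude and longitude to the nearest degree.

≈ 14°N, 124°W

The haversine formula gives a central angle δ ≈ 2.570 rad (147.2°) between the endpoints.
Interpolate at f = 5/10 with slerp weights a = sin((1−f)δ)/sin δ ≈ 1.773, b = sin(fδ)/sin δ ≈ 1.773.
p = a·p₁ + b·p₂ ≈ (-0.537, -0.807, 0.246); φ = arcsin(p_z) ≈ 14.27°, λ = atan2(p_y, p_x) ≈ -123.63°.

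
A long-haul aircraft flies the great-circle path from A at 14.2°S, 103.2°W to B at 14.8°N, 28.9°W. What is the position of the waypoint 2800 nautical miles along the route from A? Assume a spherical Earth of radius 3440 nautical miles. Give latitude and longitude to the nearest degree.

≈ 3°N, 60°W

From cos δ = sin φ₁ sin φ₂ + cos φ₁ cos φ₂ cos Δλ, the central angle is δ ≈ 1.379 rad (79.0°). The total great-circle distance is δ·R ≈ 1.379 × 3440 ≈ 4743 nmi, so the target fraction is f = 2800/4743 ≈ 0.590.
Interpolate at f ≈ 0.590 with slerp weights a = sin((1−f)δ)/sin δ ≈ 0.545, b = sin(fδ)/sin δ ≈ 0.741.
p = a·p₁ + b·p₂ ≈ (0.506, -0.861, 0.055); φ = arcsin(p_z) ≈ 3.18°, λ = atan2(p_y, p_x) ≈ -59.54°.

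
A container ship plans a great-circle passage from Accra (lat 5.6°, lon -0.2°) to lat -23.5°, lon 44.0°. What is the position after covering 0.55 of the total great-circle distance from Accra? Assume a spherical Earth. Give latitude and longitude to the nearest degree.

≈ lat -11°, lon 23°

From cos δ = sin φ₁ sin φ₂ + cos φ₁ cos φ₂ cos Δλ, the central angle is δ ≈ 0.908 rad (52.0°).
Interpolate at f = 0.55 with slerp weights a = sin((1−f)δ)/sin δ ≈ 0.504, b = sin(fδ)/sin δ ≈ 0.608.
p = a·p₁ + b·p₂ ≈ (0.902, 0.385, -0.193); φ = arcsin(p_z) ≈ -11.13°, λ = atan2(p_y, p_x) ≈ 23.12°.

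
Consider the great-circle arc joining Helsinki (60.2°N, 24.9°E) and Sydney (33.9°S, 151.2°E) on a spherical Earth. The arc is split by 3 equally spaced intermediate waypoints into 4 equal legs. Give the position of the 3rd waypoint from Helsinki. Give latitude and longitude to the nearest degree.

The haversine formula gives a central angle δ ≈ 2.386 rad (136.7°) between the endpoints.
Interpolate at f = 3/4 with slerp weights a = sin((1−f)δ)/sin δ ≈ 0.820, b = sin(fδ)/sin δ ≈ 1.424.
p = a·p₁ + b·p₂ ≈ (-0.666, 0.741, -0.083); φ = arcsin(p_z) ≈ -4.76°, λ = atan2(p_y, p_x) ≈ 131.96°.

≈ (5°S, 132°E)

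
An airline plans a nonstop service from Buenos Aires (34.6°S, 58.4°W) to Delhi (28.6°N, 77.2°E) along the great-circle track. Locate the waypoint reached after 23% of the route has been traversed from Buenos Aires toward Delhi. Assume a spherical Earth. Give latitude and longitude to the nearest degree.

≈ (27°S, 21°W)

The haversine formula gives a central angle δ ≈ 2.479 rad (142.0°) between the endpoints.
Interpolate at f = 0.23 with slerp weights a = sin((1−f)δ)/sin δ ≈ 1.533, b = sin(fδ)/sin δ ≈ 0.877.
p = a·p₁ + b·p₂ ≈ (0.832, -0.324, -0.451); φ = arcsin(p_z) ≈ -26.79°, λ = atan2(p_y, p_x) ≈ -21.28°.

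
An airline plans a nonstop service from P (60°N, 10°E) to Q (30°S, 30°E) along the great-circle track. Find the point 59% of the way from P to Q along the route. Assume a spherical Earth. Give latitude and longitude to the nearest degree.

≈ (7°N, 24°E)

From cos δ = sin φ₁ sin φ₂ + cos φ₁ cos φ₂ cos Δλ, the central angle is δ ≈ 1.597 rad (91.5°).
Interpolate at f = 0.59 with slerp weights a = sin((1−f)δ)/sin δ ≈ 0.609, b = sin(fδ)/sin δ ≈ 0.809.
p = a·p₁ + b·p₂ ≈ (0.907, 0.403, 0.123); φ = arcsin(p_z) ≈ 7.06°, λ = atan2(p_y, p_x) ≈ 23.97°.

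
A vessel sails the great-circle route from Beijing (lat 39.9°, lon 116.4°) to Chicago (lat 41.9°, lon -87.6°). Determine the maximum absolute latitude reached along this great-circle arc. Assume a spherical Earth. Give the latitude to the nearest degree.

The great circle lies in the plane with unit normal n̂ = (p₁ × p₂)/|p₁ × p₂|.
Here n̂_z ≈ +0.233; the vertex latitude is φ_max = arccos|n̂_z| ≈ 76.5°.

≈ 77°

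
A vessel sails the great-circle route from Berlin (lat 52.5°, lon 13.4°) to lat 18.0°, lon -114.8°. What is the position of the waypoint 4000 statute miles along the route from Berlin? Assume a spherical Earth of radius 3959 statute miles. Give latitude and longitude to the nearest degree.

Convert each endpoint to a unit vector on the sphere (x = cos φ cos λ, y = cos φ sin λ, z = sin φ).
The central angle between the endpoints is δ = arccos(p₁·p₂) ≈ 1.684 rad (96.5°). The total great-circle distance is δ·R ≈ 1.684 × 3959 ≈ 6667 mi, so the target fraction is f = 4000/6667 ≈ 0.600.
Interpolate at f ≈ 0.600 with slerp weights a = sin((1−f)δ)/sin δ ≈ 0.628, b = sin(fδ)/sin δ ≈ 0.852.
p = a·p₁ + b·p₂ ≈ (0.032, -0.647, 0.761); φ = arcsin(p_z) ≈ 49.60°, λ = atan2(p_y, p_x) ≈ -87.20°.

≈ lat 50°, lon -87°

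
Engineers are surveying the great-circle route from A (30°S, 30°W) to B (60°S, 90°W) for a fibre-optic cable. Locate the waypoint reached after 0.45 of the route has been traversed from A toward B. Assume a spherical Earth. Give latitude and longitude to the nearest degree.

From cos δ = sin φ₁ sin φ₂ + cos φ₁ cos φ₂ cos Δλ, the central angle is δ ≈ 0.864 rad (49.5°).
Interpolate at f = 0.45 with slerp weights a = sin((1−f)δ)/sin δ ≈ 0.602, b = sin(fδ)/sin δ ≈ 0.498.
p = a·p₁ + b·p₂ ≈ (0.451, -0.510, -0.733); φ = arcsin(p_z) ≈ -47.10°, λ = atan2(p_y, p_x) ≈ -48.49°.

≈ (47°S, 48°W)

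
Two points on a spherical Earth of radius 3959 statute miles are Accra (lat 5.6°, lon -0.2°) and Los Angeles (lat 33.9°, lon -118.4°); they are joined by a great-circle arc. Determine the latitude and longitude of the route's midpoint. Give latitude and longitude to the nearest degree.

≈ lat 35°, lon -51°

From cos δ = sin φ₁ sin φ₂ + cos φ₁ cos φ₂ cos Δλ, the central angle is δ ≈ 1.913 rad (109.6°).
Interpolate at f = 1/2 with slerp weights a = sin((1−f)δ)/sin δ ≈ 0.868, b = sin(fδ)/sin δ ≈ 0.868.
p = a·p₁ + b·p₂ ≈ (0.521, -0.637, 0.569); φ = arcsin(p_z) ≈ 34.66°, λ = atan2(p_y, p_x) ≈ -50.70°.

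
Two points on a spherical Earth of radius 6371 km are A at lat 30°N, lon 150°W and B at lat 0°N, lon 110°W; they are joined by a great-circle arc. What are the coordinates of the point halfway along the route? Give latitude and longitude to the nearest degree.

Convert each endpoint to a unit vector on the sphere (x = cos φ cos λ, y = cos φ sin λ, z = sin φ).
The central angle between the endpoints is δ = arccos(p₁·p₂) ≈ 0.845 rad (48.4°).
Interpolate at f = 1/2 with slerp weights a = sin((1−f)δ)/sin δ ≈ 0.548, b = sin(fδ)/sin δ ≈ 0.548.
p = a·p₁ + b·p₂ ≈ (-0.599, -0.753, 0.274); φ = arcsin(p_z) ≈ 15.91°, λ = atan2(p_y, p_x) ≈ -128.50°.

≈ lat 16°N, lon 129°W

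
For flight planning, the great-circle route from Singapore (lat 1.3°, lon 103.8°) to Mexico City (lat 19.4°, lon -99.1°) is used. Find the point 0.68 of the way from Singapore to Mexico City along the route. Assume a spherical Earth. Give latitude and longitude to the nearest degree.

≈ lat 42°, lon -149°

Write both endpoints as unit vectors p₁, p₂ with components (cos φ cos λ, cos φ sin λ, sin φ).
The central angle between the endpoints is δ = arccos(p₁·p₂) ≈ 2.608 rad (149.4°).
Interpolate at f = 0.68 with slerp weights a = sin((1−f)δ)/sin δ ≈ 1.458, b = sin(fδ)/sin δ ≈ 1.927.
p = a·p₁ + b·p₂ ≈ (-0.635, -0.379, 0.673); φ = arcsin(p_z) ≈ 42.30°, λ = atan2(p_y, p_x) ≈ -149.16°.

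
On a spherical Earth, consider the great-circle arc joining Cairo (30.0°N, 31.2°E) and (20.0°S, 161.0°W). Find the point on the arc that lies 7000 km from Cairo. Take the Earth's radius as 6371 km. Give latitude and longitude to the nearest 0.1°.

Convert each endpoint to a unit vector on the sphere (x = cos φ cos λ, y = cos φ sin λ, z = sin φ).
The central angle between the endpoints is δ = arccos(p₁·p₂) ≈ 2.882 rad (165.1°). The total great-circle distance is δ·R ≈ 2.882 × 6371 ≈ 18360 km, so the target fraction is f = 7000/18360 ≈ 0.381.
Interpolate at f ≈ 0.381 with slerp weights a = sin((1−f)δ)/sin δ ≈ 3.805, b = sin(fδ)/sin δ ≈ 3.466.
p = a·p₁ + b·p₂ ≈ (-0.261, 0.646, 0.717); φ = arcsin(p_z) ≈ 45.79°, λ = atan2(p_y, p_x) ≈ 112.02°.

≈ (45.8°N, 112.0°E)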